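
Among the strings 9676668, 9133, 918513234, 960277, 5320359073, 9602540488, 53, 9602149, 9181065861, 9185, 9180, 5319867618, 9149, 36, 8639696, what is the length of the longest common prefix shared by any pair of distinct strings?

Look for the deepest trie node that still has at least two words in its subtree.
e.g. "9185" and "918513234" share the prefix "9185" of length 4; no pair shares a longer one.
Longest shared-prefix length: 4

4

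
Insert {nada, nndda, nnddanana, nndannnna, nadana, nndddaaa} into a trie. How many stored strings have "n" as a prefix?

6

Filter for entries beginning with "n":
Matches: "nada", "nadana", "nndannnna", "nndda", "nnddanana", "nndddaaa"
Count: 6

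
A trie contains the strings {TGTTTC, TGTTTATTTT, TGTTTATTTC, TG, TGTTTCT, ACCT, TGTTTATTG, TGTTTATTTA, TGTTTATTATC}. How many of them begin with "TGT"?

Traverse to the node for "TGT", then collect every word in that subtree.
Matches: "TGTTTATTATC", "TGTTTATTG", "TGTTTATTTA", "TGTTTATTTC", "TGTTTATTTT", "TGTTTC", "TGTTTCT"
Count: 7

7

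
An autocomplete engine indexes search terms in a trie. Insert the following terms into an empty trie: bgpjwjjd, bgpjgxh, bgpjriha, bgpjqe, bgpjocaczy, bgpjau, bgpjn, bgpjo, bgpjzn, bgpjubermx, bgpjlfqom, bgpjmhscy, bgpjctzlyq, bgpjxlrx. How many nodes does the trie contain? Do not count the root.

54

For each word, the new-node count is its length minus the longest prefix already in the trie:
  "bgpjwjjd" → 8 new (b, g, p, j, w, j, j, d)
  "bgpjgxh" → prefix "bgpj" already present; 3 new (g, x, h)
  "bgpjriha" → prefix "bgpj" already present; 4 new (r, i, h, a)
  "bgpjqe" → prefix "bgpj" already present; 2 new (q, e)
  "bgpjocaczy" → prefix "bgpj" already present; 6 new (o, c, a, c, z, y)
  "bgpjau" → prefix "bgpj" already present; 2 new (a, u)
  "bgpjn" → prefix "bgpj" already present; 1 new (n)
  "bgpjo" → prefix "bgpjo" already present; 0 new (none)
  "bgpjzn" → prefix "bgpj" already present; 2 new (z, n)
  "bgpjubermx" → prefix "bgpj" already present; 6 new (u, b, e, r, m, x)
  "bgpjlfqom" → prefix "bgpj" already present; 5 new (l, f, q, o, m)
  "bgpjmhscy" → prefix "bgpj" already present; 5 new (m, h, s, c, y)
  "bgpjctzlyq" → prefix "bgpj" already present; 6 new (c, t, z, l, y, q)
  "bgpjxlrx" → prefix "bgpj" already present; 4 new (x, l, r, x)
Total nodes = 8 + 3 + 4 + 2 + 6 + 2 + 1 + 0 + 2 + 6 + 5 + 5 + 6 + 4 = 54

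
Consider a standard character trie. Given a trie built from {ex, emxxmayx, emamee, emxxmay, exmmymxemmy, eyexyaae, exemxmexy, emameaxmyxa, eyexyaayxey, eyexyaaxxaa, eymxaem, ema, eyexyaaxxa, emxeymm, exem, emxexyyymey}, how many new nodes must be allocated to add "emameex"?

1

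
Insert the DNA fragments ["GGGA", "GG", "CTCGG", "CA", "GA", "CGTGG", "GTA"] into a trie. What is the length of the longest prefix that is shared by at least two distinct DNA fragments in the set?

Equivalently: take the maximum, over all pairs, of their longest common prefix length.
"GG" and "GGGA" agree on "GG" (2 characters) before diverging; nothing deeper is shared.
Longest shared-prefix length: 2

2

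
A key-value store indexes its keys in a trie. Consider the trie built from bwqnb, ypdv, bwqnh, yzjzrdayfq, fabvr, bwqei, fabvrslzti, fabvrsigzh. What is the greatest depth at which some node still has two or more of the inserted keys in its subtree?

6

The deepest shared node is where two words last agree before diverging.
e.g. "fabvrsigzh" and "fabvrslzti" share the prefix "fabvrs" of length 6; no pair shares a longer one.
Longest shared-prefix length: 6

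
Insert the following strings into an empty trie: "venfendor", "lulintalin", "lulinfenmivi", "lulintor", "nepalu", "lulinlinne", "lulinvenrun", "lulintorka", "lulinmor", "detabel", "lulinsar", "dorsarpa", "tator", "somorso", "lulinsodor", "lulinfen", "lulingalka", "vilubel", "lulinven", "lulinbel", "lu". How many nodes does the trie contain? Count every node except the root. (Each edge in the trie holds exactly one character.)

97

Count nodes per top-level branch (shared prefixes stored once):
  'd'-branch (detabel, dorsarpa): 14 nodes
  'l'-branch (lu, lulinbel, lulinfen, lulinfenmivi, lulingalka, lulinlinne, lulinmor, lulinsar, lulinsodor, lulintalin, lulintor, lulintorka, lulinven, lulinvenrun): 50 nodes
  'n'-branch (nepalu): 6 nodes
  's'-branch (somorso): 7 nodes
  't'-branch (tator): 5 nodes
  'v'-branch (venfendor, vilubel): 15 nodes
Sum: 97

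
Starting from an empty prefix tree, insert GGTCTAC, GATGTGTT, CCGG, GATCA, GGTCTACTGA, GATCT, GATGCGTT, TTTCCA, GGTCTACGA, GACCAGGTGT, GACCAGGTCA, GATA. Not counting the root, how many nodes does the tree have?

47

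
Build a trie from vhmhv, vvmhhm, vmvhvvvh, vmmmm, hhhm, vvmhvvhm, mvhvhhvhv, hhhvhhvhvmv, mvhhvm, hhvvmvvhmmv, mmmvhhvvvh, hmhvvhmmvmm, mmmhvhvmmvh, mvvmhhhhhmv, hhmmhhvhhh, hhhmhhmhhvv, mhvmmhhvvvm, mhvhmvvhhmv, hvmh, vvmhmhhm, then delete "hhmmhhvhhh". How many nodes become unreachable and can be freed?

8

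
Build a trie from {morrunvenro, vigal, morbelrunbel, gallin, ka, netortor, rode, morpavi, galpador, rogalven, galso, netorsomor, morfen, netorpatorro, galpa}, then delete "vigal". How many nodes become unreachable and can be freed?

A node on "vigal"'s path can go only if nothing else ends at it or branches off below it.
No other word shares any prefix with "vigal", so all 5 of its nodes go.
Nodes removed: 5

5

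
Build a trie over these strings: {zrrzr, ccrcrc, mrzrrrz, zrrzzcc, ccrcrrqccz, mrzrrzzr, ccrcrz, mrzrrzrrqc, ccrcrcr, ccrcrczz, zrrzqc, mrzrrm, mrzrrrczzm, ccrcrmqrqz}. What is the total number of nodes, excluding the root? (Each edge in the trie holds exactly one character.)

49

Trace insertions, counting only characters that open a new branch:
  "zrrzr" → 5 new (z, r, r, z, r)
  "ccrcrc" → 6 new (c, c, r, c, r, c)
  "mrzrrrz" → 7 new (m, r, z, r, r, r, z)
  "zrrzzcc" → prefix "zrrz" already present; 3 new (z, c, c)
  "ccrcrrqccz" → prefix "ccrcr" already present; 5 new (r, q, c, c, z)
  "mrzrrzzr" → prefix "mrzrr" already present; 3 new (z, z, r)
  "ccrcrz" → prefix "ccrcr" already present; 1 new (z)
  "mrzrrzrrqc" → prefix "mrzrrz" already present; 4 new (r, r, q, c)
  "ccrcrcr" → prefix "ccrcrc" already present; 1 new (r)
  "ccrcrczz" → prefix "ccrcrc" already present; 2 new (z, z)
  "zrrzqc" → prefix "zrrz" already present; 2 new (q, c)
  "mrzrrm" → prefix "mrzrr" already present; 1 new (m)
  "mrzrrrczzm" → prefix "mrzrrr" already present; 4 new (c, z, z, m)
  "ccrcrmqrqz" → prefix "ccrcr" already present; 5 new (m, q, r, q, z)
Total nodes = 5 + 6 + 7 + 3 + 5 + 3 + 1 + 4 + 1 + 2 + 2 + 1 + 4 + 5 = 49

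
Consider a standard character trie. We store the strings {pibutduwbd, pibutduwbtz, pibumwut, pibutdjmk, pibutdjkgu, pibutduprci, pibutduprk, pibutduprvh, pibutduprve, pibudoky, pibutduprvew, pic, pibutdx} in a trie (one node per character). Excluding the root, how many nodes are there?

Trie structure (* marks end of a word):
(root)
└─ p
   └─ i
      ├─ b
      │  └─ u
      │     ├─ d
      │     │  └─ o
      │     │     └─ k
      │     │        └─ y *
      │     ├─ m
      │     │  └─ w
      │     │     └─ u
      │     │        └─ t *
      │     └─ t
      │        └─ d
      │           ├─ j
      │           │  ├─ k
      │           │  │  └─ g
      │           │  │     └─ u *
      │           │  └─ m
      │           │     └─ k *
      │           ├─ u
      │           │  ├─ p
      │           │  │  └─ r
      │           │  │     ├─ c
      │           │  │     │  └─ i *
      │           │  │     ├─ k *
      │           │  │     └─ v
      │           │  │        ├─ e *
      │           │  │        │  └─ w *
      │           │  │        └─ h *
      │           │  └─ w
      │           │     └─ b
      │           │        ├─ d *
      │           │        └─ t
      │           │           └─ z *
      │           └─ x *
      └─ c *
Counting every labelled node above: 37.

37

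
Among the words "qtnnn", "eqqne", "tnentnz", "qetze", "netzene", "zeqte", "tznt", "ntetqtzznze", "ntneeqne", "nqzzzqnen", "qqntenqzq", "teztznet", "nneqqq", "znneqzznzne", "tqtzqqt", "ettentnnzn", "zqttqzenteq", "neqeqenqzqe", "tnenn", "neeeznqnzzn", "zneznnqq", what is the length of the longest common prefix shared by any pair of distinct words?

4

Look for the deepest trie node that still has at least two words in its subtree.
e.g. "tnenn" and "tnentnz" share the prefix "tnen" of length 4; no pair shares a longer one.
Longest shared-prefix length: 4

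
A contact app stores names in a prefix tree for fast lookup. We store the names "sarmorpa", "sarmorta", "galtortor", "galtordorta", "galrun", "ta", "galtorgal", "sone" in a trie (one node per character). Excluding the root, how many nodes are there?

35

For each word, the new-node count is its length minus the longest prefix already in the trie:
  "sarmorpa" → 8 new (s, a, r, m, o, r, p, a)
  "sarmorta" → prefix "sarmor" already present; 2 new (t, a)
  "galtortor" → 9 new (g, a, l, t, o, r, t, o, r)
  "galtordorta" → prefix "galtor" already present; 5 new (d, o, r, t, a)
  "galrun" → prefix "gal" already present; 3 new (r, u, n)
  "ta" → 2 new (t, a)
  "galtorgal" → prefix "galtor" already present; 3 new (g, a, l)
  "sone" → prefix "s" already present; 3 new (o, n, e)
Total nodes = 8 + 2 + 9 + 5 + 3 + 2 + 3 + 3 = 35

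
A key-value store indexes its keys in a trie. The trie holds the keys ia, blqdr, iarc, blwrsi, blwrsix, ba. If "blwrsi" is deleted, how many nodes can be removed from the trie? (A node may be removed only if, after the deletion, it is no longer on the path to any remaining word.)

0

After clearing the end-marker at "blwrsi", prune upward until reaching a node still needed by another word.
Every node on "blwrsi" is still needed (e.g. by "blwrsix"), so nothing is freed.
Nodes removed: 0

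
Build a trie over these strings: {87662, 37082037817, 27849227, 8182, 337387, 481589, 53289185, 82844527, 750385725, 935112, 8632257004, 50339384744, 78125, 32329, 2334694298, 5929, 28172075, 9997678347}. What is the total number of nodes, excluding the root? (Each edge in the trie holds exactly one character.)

123

For each word, the new-node count is its length minus the longest prefix already in the trie:
  "87662" → 5 new (8, 7, 6, 6, 2)
  "37082037817" → 11 new (3, 7, 0, 8, 2, 0, 3, 7, 8, 1, 7)
  "27849227" → 8 new (2, 7, 8, 4, 9, 2, 2, 7)
  "8182" → prefix "8" already present; 3 new (1, 8, 2)
  "337387" → prefix "3" already present; 5 new (3, 7, 3, 8, 7)
  "481589" → 6 new (4, 8, 1, 5, 8, 9)
  "53289185" → 8 new (5, 3, 2, 8, 9, 1, 8, 5)
  "82844527" → prefix "8" already present; 7 new (2, 8, 4, 4, 5, 2, 7)
  "750385725" → 9 new (7, 5, 0, 3, 8, 5, 7, 2, 5)
  "935112" → 6 new (9, 3, 5, 1, 1, 2)
  "8632257004" → prefix "8" already present; 9 new (6, 3, 2, 2, 5, 7, 0, 0, 4)
  "50339384744" → prefix "5" already present; 10 new (0, 3, 3, 9, 3, 8, 4, 7, 4, 4)
  "78125" → prefix "7" already present; 4 new (8, 1, 2, 5)
  "32329" → prefix "3" already present; 4 new (2, 3, 2, 9)
  "2334694298" → prefix "2" already present; 9 new (3, 3, 4, 6, 9, 4, 2, 9, 8)
  "5929" → prefix "5" already present; 3 new (9, 2, 9)
  "28172075" → prefix "2" already present; 7 new (8, 1, 7, 2, 0, 7, 5)
  "9997678347" → prefix "9" already present; 9 new (9, 9, 7, 6, 7, 8, 3, 4, 7)
Total nodes = 5 + 11 + 8 + 3 + 5 + 6 + 8 + 7 + 9 + 6 + 9 + 10 + 4 + 4 + 9 + 3 + 7 + 9 = 123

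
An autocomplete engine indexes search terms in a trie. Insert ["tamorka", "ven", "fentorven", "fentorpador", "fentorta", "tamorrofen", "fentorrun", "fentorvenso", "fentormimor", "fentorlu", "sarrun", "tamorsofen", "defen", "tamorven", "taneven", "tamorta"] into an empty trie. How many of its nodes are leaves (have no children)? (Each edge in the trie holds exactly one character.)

15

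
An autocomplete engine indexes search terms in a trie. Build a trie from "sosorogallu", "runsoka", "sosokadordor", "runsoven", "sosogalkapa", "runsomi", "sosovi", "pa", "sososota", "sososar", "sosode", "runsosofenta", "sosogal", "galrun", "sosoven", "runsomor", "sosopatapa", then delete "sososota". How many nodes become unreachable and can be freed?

Walk "sososota" from the leaf back toward the root, removing each node that no remaining word uses.
The suffix "ota" (3 nodes) is used only by "sososota"; the node for "sosos" still has the child "a", so pruning stops there.
Nodes removed: 3

3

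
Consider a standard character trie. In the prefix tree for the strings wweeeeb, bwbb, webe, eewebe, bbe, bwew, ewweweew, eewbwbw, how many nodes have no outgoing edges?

A leaf is a node with no children — equivalently, the end of a word that is not a proper prefix of any other stored word.
Those words: "bbe", "bwbb", "bwew", "eewbwbw", "eewebe", "ewweweew", "webe", "wweeeeb"
Leaf count: 8

8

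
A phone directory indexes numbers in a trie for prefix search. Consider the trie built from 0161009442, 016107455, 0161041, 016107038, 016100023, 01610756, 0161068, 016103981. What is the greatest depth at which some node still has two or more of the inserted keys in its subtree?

Equivalently: take the maximum, over all pairs, of their longest common prefix length.
"016100023" and "0161009442" agree on "016100" (6 characters) before diverging; nothing deeper is shared.
Longest shared-prefix length: 6

6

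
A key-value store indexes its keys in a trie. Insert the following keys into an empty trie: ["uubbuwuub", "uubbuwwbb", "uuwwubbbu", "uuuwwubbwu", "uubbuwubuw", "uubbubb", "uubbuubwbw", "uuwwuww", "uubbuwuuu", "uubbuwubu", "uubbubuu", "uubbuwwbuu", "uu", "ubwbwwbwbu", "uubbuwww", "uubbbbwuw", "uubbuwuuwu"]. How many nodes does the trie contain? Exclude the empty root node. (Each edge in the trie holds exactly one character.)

61

Insert word by word; a character creates a node only if that edge doesn't already exist:
  "uubbuwuub" → 9 new (u, u, b, b, u, w, u, u, b)
  "uubbuwwbb" → prefix "uubbuw" already present; 3 new (w, b, b)
  "uuwwubbbu" → prefix "uu" already present; 7 new (w, w, u, b, b, b, u)
  "uuuwwubbwu" → prefix "uu" already present; 8 new (u, w, w, u, b, b, w, u)
  "uubbuwubuw" → prefix "uubbuwu" already present; 3 new (b, u, w)
  "uubbubb" → prefix "uubbu" already present; 2 new (b, b)
  "uubbuubwbw" → prefix "uubbu" already present; 5 new (u, b, w, b, w)
  "uuwwuww" → prefix "uuwwu" already present; 2 new (w, w)
  "uubbuwuuu" → prefix "uubbuwuu" already present; 1 new (u)
  "uubbuwubu" → prefix "uubbuwubu" already present; 0 new (none)
  "uubbubuu" → prefix "uubbub" already present; 2 new (u, u)
  "uubbuwwbuu" → prefix "uubbuwwb" already present; 2 new (u, u)
  "uu" → prefix "uu" already present; 0 new (none)
  "ubwbwwbwbu" → prefix "u" already present; 9 new (b, w, b, w, w, b, w, b, u)
  "uubbuwww" → prefix "uubbuww" already present; 1 new (w)
  "uubbbbwuw" → prefix "uubb" already present; 5 new (b, b, w, u, w)
  "uubbuwuuwu" → prefix "uubbuwuu" already present; 2 new (w, u)
Total nodes = 9 + 3 + 7 + 8 + 3 + 2 + 5 + 2 + 1 + 0 + 2 + 2 + 0 + 9 + 1 + 5 + 2 = 61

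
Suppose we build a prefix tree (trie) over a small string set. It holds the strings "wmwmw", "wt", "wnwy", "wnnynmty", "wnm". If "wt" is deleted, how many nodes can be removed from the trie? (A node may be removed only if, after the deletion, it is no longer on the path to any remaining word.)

1

After clearing the end-marker at "wt", prune upward until reaching a node still needed by another word.
The suffix "t" (1 node) is used only by "wt"; the node for "w" still has the child "m", so pruning stops there.
Nodes removed: 1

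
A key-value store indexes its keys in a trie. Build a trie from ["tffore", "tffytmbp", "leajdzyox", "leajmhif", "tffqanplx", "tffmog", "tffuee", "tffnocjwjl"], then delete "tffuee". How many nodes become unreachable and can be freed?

Walk "tffuee" from the leaf back toward the root, removing each node that no remaining word uses.
The suffix "uee" (3 nodes) is used only by "tffuee"; the node for "tff" still has the child "o", so pruning stops there.
Nodes removed: 3

3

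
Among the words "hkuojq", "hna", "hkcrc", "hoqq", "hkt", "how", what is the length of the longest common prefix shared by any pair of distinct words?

Equivalently: take the maximum, over all pairs, of their longest common prefix length.
e.g. "hkcrc" and "hkt" share the prefix "hk" of length 2; no pair shares a longer one.
Longest shared-prefix length: 2

2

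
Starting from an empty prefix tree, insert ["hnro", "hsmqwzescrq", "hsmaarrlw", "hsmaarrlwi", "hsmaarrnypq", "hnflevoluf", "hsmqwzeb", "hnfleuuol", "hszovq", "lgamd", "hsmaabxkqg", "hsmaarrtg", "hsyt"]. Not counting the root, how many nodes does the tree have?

56

Count nodes per top-level branch (shared prefixes stored once):
  'h'-branch (hnfleuuol, hnflevoluf, hnro, hsmaabxkqg, hsmaarrlw, hsmaarrlwi, hsmaarrnypq, hsmaarrtg, hsmqwzeb, hsmqwzescrq, hsyt, hszovq): 51 nodes
  'l'-branch (lgamd): 5 nodes
Sum: 56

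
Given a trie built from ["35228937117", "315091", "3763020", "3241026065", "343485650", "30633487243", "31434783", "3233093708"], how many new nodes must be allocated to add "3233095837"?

"323309" is already a path in the trie; the remaining "5837" must be added.
Each of the 4 remaining characters creates one node.

4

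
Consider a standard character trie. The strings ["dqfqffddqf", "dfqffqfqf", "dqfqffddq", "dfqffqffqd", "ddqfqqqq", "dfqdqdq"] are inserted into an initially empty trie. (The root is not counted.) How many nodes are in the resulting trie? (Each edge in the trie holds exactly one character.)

For each word, the new-node count is its length minus the longest prefix already in the trie:
  "dqfqffddqf" → 10 new (d, q, f, q, f, f, d, d, q, f)
  "dfqffqfqf" → prefix "d" already present; 8 new (f, q, f, f, q, f, q, f)
  "dqfqffddq" → prefix "dqfqffddq" already present; 0 new (none)
  "dfqffqffqd" → prefix "dfqffqf" already present; 3 new (f, q, d)
  "ddqfqqqq" → prefix "d" already present; 7 new (d, q, f, q, q, q, q)
  "dfqdqdq" → prefix "dfq" already present; 4 new (d, q, d, q)
Total nodes = 10 + 8 + 0 + 3 + 7 + 4 = 32

32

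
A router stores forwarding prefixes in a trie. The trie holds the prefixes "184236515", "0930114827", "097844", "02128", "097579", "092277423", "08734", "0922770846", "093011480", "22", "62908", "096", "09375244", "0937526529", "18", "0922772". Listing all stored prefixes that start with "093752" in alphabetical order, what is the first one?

09375244

DFS of the "093752" subtree visits, in order: "09375244", "0937526529"
The 1st is 09375244.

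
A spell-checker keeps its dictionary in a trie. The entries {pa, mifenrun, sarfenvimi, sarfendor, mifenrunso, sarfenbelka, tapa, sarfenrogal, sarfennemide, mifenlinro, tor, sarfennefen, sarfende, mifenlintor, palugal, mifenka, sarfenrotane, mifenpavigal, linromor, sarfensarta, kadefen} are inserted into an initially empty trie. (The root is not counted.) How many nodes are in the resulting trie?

97

Trace insertions, counting only characters that open a new branch:
  "pa" → 2 new (p, a)
  "mifenrun" → 8 new (m, i, f, e, n, r, u, n)
  "sarfenvimi" → 10 new (s, a, r, f, e, n, v, i, m, i)
  "sarfendor" → prefix "sarfen" already present; 3 new (d, o, r)
  "mifenrunso" → prefix "mifenrun" already present; 2 new (s, o)
  "sarfenbelka" → prefix "sarfen" already present; 5 new (b, e, l, k, a)
  "tapa" → 4 new (t, a, p, a)
  "sarfenrogal" → prefix "sarfen" already present; 5 new (r, o, g, a, l)
  "sarfennemide" → prefix "sarfen" already present; 6 new (n, e, m, i, d, e)
  "mifenlinro" → prefix "mifen" already present; 5 new (l, i, n, r, o)
  "tor" → prefix "t" already present; 2 new (o, r)
  "sarfennefen" → prefix "sarfenne" already present; 3 new (f, e, n)
  "sarfende" → prefix "sarfend" already present; 1 new (e)
  "mifenlintor" → prefix "mifenlin" already present; 3 new (t, o, r)
  "palugal" → prefix "pa" already present; 5 new (l, u, g, a, l)
  "mifenka" → prefix "mifen" already present; 2 new (k, a)
  "sarfenrotane" → prefix "sarfenro" already present; 4 new (t, a, n, e)
  "mifenpavigal" → prefix "mifen" already present; 7 new (p, a, v, i, g, a, l)
  "linromor" → 8 new (l, i, n, r, o, m, o, r)
  "sarfensarta" → prefix "sarfen" already present; 5 new (s, a, r, t, a)
  "kadefen" → 7 new (k, a, d, e, f, e, n)
Total nodes = 2 + 8 + 10 + 3 + 2 + 5 + 4 + 5 + 6 + 5 + 2 + 3 + 1 + 3 + 5 + 2 + 4 + 7 + 8 + 5 + 7 = 97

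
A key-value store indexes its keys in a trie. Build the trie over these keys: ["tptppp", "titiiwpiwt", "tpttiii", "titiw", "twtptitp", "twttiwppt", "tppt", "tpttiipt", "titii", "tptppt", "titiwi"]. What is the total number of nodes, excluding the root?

39

Trie structure (* marks end of a word):
(root)
└─ t
   ├─ i
   │  └─ t
   │     └─ i
   │        ├─ i *
   │        │  └─ w
   │        │     └─ p
   │        │        └─ i
   │        │           └─ w
   │        │              └─ t *
   │        └─ w *
   │           └─ i *
   ├─ p
   │  ├─ p
   │  │  └─ t *
   │  └─ t
   │     ├─ p
   │     │  └─ p
   │     │     ├─ p *
   │     │     └─ t *
   │     └─ t
   │        └─ i
   │           └─ i
   │              ├─ i *
   │              └─ p
   │                 └─ t *
   └─ w
      └─ t
         ├─ p
         │  └─ t
         │     └─ i
         │        └─ t
         │           └─ p *
         └─ t
            └─ i
               └─ w
                  └─ p
                     └─ p
                        └─ t *
Counting every labelled node above: 39.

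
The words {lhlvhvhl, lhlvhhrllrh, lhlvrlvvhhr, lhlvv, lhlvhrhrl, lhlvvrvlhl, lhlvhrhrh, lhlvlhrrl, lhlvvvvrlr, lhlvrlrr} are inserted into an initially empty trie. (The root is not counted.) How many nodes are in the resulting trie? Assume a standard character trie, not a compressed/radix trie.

44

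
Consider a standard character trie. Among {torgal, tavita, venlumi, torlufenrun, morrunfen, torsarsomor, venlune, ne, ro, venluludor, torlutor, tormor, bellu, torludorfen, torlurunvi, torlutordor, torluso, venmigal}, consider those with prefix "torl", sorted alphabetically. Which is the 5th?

torlutor

DFS of the "torl" subtree visits, in order: "torludorfen", "torlufenrun", "torlurunvi", "torluso", "torlutor", "torlutordor"
Position 5: torlutor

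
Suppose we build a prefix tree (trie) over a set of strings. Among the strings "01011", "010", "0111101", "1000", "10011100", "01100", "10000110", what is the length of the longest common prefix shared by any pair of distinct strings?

Equivalently: take the maximum, over all pairs, of their longest common prefix length.
"1000" and "10000110" agree on "1000" (4 characters) before diverging; nothing deeper is shared.
Longest shared-prefix length: 4

4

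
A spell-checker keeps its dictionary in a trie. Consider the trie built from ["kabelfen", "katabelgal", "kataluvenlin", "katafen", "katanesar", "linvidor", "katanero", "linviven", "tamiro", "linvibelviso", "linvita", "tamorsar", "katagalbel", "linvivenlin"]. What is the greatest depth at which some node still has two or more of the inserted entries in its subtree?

8

Look for the deepest trie node that still has at least two words in its subtree.
"linviven" and "linvivenlin" agree on "linviven" (8 characters) before diverging; nothing deeper is shared.
Longest shared-prefix length: 8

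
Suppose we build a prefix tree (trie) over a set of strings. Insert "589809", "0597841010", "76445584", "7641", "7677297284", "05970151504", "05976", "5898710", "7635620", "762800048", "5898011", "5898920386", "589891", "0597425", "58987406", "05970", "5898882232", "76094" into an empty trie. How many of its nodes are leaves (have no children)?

A leaf is a node with no children — equivalently, the end of a word that is not a proper prefix of any other stored word.
Those words: "05970151504", "0597425", "05976", "0597841010", "5898011", "589809", "5898710", "58987406", "5898882232", "589891", "5898920386", "76094", "762800048", "7635620", "7641", "76445584", "7677297284"
Leaf count: 17

17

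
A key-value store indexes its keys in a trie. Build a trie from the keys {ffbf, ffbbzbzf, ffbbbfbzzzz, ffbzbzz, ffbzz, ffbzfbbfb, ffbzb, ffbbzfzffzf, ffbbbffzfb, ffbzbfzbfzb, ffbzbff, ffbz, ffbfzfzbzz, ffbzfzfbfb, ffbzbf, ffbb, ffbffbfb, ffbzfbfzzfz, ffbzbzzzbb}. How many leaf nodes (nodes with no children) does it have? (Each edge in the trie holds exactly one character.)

13

A leaf is a node with no children — equivalently, the end of a word that is not a proper prefix of any other stored word.
Those words: "ffbbbfbzzzz", "ffbbbffzfb", "ffbbzbzf", "ffbbzfzffzf", "ffbffbfb", "ffbfzfzbzz", "ffbzbff", "ffbzbfzbfzb", "ffbzbzzzbb", "ffbzfbbfb", "ffbzfbfzzfz", "ffbzfzfbfb", "ffbzz"
Leaf count: 13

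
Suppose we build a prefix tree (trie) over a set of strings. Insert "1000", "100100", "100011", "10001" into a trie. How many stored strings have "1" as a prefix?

Filter for entries beginning with "1":
Matches: "1000", "10001", "100011", "100100"
Count: 4

4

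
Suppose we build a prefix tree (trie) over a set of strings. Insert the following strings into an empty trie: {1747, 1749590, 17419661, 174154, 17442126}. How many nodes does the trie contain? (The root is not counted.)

20

Trace insertions, counting only characters that open a new branch:
  "1747" → 4 new (1, 7, 4, 7)
  "1749590" → prefix "174" already present; 4 new (9, 5, 9, 0)
  "17419661" → prefix "174" already present; 5 new (1, 9, 6, 6, 1)
  "174154" → prefix "1741" already present; 2 new (5, 4)
  "17442126" → prefix "174" already present; 5 new (4, 2, 1, 2, 6)
Total nodes = 4 + 4 + 5 + 2 + 5 = 20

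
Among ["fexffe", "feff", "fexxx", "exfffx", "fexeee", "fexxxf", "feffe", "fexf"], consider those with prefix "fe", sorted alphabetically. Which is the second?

feffe

Words with prefix "fe", in lexicographic order: "feff", "feffe", "fexeee", "fexf", "fexffe", "fexxx", "fexxxf"
Position 2: feffe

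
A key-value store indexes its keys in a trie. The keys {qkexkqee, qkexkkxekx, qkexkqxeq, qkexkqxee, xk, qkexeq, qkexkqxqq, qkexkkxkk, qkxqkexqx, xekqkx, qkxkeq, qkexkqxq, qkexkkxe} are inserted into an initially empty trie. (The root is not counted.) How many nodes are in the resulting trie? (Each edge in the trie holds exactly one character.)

40

Trie structure (* marks end of a word):
(root)
├─ q
│  └─ k
│     ├─ e
│     │  └─ x
│     │     ├─ e
│     │     │  └─ q *
│     │     └─ k
│     │        ├─ k
│     │        │  └─ x
│     │        │     ├─ e *
│     │        │     │  └─ k
│     │        │     │     └─ x *
│     │        │     └─ k
│     │        │        └─ k *
│     │        └─ q
│     │           ├─ e
│     │           │  └─ e *
│     │           └─ x
│     │              ├─ e
│     │              │  ├─ e *
│     │              │  └─ q *
│     │              └─ q *
│     │                 └─ q *
│     └─ x
│        ├─ k
│        │  └─ e
│        │     └─ q *
│        └─ q
│           └─ k
│              └─ e
│                 └─ x
│                    └─ q
│                       └─ x *
└─ x
   ├─ e
   │  └─ k
   │     └─ q
   │        └─ k
   │           └─ x *
   └─ k *
Counting every labelled node above: 40.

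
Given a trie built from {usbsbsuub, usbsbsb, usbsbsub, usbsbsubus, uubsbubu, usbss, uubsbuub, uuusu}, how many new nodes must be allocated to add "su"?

2

Nothing in the trie begins with "s"; the whole of "su" is new.
2 − 0 = 2 new nodes.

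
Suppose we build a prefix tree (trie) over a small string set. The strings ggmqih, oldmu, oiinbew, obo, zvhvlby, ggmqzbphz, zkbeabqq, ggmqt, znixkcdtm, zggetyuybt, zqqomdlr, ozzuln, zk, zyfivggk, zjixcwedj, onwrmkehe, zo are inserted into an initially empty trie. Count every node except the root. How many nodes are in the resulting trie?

92

Insert word by word; a character creates a node only if that edge doesn't already exist:
  "ggmqih" → 6 new (g, g, m, q, i, h)
  "oldmu" → 5 new (o, l, d, m, u)
  "oiinbew" → prefix "o" already present; 6 new (i, i, n, b, e, w)
  "obo" → prefix "o" already present; 2 new (b, o)
  "zvhvlby" → 7 new (z, v, h, v, l, b, y)
  "ggmqzbphz" → prefix "ggmq" already present; 5 new (z, b, p, h, z)
  "zkbeabqq" → prefix "z" already present; 7 new (k, b, e, a, b, q, q)
  "ggmqt" → prefix "ggmq" already present; 1 new (t)
  "znixkcdtm" → prefix "z" already present; 8 new (n, i, x, k, c, d, t, m)
  "zggetyuybt" → prefix "z" already present; 9 new (g, g, e, t, y, u, y, b, t)
  "zqqomdlr" → prefix "z" already present; 7 new (q, q, o, m, d, l, r)
  "ozzuln" → prefix "o" already present; 5 new (z, z, u, l, n)
  "zk" → prefix "zk" already present; 0 new (none)
  "zyfivggk" → prefix "z" already present; 7 new (y, f, i, v, g, g, k)
  "zjixcwedj" → prefix "z" already present; 8 new (j, i, x, c, w, e, d, j)
  "onwrmkehe" → prefix "o" already present; 8 new (n, w, r, m, k, e, h, e)
  "zo" → prefix "z" already present; 1 new (o)
Total nodes = 6 + 5 + 6 + 2 + 7 + 5 + 7 + 1 + 8 + 9 + 7 + 5 + 0 + 7 + 8 + 8 + 1 = 92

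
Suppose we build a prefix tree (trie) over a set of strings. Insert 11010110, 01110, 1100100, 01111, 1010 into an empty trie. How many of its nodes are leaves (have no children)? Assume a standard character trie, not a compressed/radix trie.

5

A leaf is a node with no children — equivalently, the end of a word that is not a proper prefix of any other stored word.
Those words: "01110", "01111", "1010", "1100100", "11010110"
Leaf count: 5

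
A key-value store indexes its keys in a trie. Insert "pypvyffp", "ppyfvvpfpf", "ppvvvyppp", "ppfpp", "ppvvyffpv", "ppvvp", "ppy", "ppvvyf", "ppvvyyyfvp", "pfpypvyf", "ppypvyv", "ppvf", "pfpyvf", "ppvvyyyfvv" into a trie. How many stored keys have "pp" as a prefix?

11

Walk to "pp"; the words in its subtree are exactly those with that prefix.
Matches: "ppfpp", "ppvf", "ppvvp", "ppvvvyppp", "ppvvyf", "ppvvyffpv", "ppvvyyyfvp", "ppvvyyyfvv", "ppy", "ppyfvvpfpf", "ppypvyv"
Count: 11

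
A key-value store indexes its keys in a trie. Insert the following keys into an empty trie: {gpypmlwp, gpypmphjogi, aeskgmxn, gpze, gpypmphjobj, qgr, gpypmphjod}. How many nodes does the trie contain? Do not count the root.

For each word, the new-node count is its length minus the longest prefix already in the trie:
  "gpypmlwp" → 8 new (g, p, y, p, m, l, w, p)
  "gpypmphjogi" → prefix "gpypm" already present; 6 new (p, h, j, o, g, i)
  "aeskgmxn" → 8 new (a, e, s, k, g, m, x, n)
  "gpze" → prefix "gp" already present; 2 new (z, e)
  "gpypmphjobj" → prefix "gpypmphjo" already present; 2 new (b, j)
  "qgr" → 3 new (q, g, r)
  "gpypmphjod" → prefix "gpypmphjo" already present; 1 new (d)
Total nodes = 8 + 6 + 8 + 2 + 2 + 3 + 1 = 30

30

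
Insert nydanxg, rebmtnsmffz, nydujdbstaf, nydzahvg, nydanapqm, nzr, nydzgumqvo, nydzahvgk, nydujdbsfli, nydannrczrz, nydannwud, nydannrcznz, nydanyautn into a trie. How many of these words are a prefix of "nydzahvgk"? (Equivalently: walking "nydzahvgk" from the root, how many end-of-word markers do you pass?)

2

Traverse "nydzahvgk" character by character; count nodes along the way that are marked as word ends.
Prefixes of the query that are stored words: "nydzahvg", "nydzahvgk"
Count: 2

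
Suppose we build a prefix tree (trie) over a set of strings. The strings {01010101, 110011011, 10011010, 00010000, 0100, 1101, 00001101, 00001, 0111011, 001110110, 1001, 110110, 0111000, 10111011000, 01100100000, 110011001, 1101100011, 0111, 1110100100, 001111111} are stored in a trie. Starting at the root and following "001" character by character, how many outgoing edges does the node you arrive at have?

1

Follow the path "001" to its node, then look at its outgoing edges.
Distinct next characters after "001": 1.
That node has 1 child edge.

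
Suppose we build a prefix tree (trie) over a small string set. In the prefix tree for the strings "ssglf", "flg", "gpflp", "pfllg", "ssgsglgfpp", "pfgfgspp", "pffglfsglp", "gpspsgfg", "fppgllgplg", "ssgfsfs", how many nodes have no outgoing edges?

Leaves are exactly the stored words that no other stored word extends.
Those words: "flg", "fppgllgplg", "gpflp", "gpspsgfg", "pffglfsglp", "pfgfgspp", "pfllg", "ssgfsfs", "ssglf", "ssgsglgfpp"
Leaf count: 10

10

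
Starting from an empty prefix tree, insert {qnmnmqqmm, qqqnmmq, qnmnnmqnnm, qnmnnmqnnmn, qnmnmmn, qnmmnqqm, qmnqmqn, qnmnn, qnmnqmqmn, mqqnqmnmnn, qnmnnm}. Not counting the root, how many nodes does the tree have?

50

Count nodes per top-level branch (shared prefixes stored once):
  'm'-branch (mqqnqmnmnn): 10 nodes
  'q'-branch (qmnqmqn, qnmmnqqm, qnmnmmn, qnmnmqqmm, qnmnn, qnmnnm, qnmnnmqnnm, qnmnnmqnnmn, qnmnqmqmn, qqqnmmq): 40 nodes
Sum: 50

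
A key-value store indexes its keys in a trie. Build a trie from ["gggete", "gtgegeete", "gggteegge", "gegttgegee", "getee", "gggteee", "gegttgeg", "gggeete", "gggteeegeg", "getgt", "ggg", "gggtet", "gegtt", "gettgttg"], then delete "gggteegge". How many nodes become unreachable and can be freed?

3

After clearing the end-marker at "gggteegge", prune upward until reaching a node still needed by another word.
The suffix "gge" (3 nodes) is used only by "gggteegge"; the node for "gggtee" still has the child "e", so pruning stops there.
Nodes removed: 3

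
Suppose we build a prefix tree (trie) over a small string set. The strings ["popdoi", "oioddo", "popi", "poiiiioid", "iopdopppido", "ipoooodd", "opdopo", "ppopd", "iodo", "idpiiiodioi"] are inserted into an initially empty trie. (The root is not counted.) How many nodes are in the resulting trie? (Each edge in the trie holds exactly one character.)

59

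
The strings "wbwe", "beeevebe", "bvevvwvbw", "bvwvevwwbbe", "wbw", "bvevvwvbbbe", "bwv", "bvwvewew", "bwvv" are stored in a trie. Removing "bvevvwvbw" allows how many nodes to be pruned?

1

A node on "bvevvwvbw"'s path can go only if nothing else ends at it or branches off below it.
The suffix "w" (1 node) is used only by "bvevvwvbw"; the node for "bvevvwvb" still has the child "b", so pruning stops there.
Nodes removed: 1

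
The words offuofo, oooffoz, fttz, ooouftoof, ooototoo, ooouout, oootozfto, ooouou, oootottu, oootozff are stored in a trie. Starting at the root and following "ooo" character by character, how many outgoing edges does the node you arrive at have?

The children of the "ooo" node are the distinct next characters among strings starting with "ooo".
Distinct next characters after "ooo": f, t, u.
That node has 3 child edges.

3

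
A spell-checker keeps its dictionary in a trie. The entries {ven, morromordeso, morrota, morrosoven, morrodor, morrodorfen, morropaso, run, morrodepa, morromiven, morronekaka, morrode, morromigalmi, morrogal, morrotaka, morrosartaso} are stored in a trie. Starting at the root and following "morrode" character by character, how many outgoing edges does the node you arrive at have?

Follow the path "morrode" to its node, then look at its outgoing edges.
Distinct next characters after "morrode": p.
That node has 1 child edge.

1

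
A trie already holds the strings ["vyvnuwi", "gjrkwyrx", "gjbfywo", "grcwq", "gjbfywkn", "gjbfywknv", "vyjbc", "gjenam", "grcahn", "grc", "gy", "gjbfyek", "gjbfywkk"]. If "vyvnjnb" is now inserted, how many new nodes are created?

3

The longest prefix of "vyvnjnb" already in the trie is "vyvn" (length 4).
So 7 − 4 = 3 new nodes.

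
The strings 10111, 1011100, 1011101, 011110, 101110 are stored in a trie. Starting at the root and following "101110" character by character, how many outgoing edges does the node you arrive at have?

2

The children of the "101110" node are the distinct next characters among strings starting with "101110".
Distinct next characters after "101110": 0, 1.
That node has 2 child edges.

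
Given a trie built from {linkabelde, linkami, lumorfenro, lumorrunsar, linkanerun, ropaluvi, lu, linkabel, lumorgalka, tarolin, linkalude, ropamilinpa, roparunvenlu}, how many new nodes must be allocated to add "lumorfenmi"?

2

The longest prefix of "lumorfenmi" already in the trie is "lumorfen" (length 8).
New nodes needed: |"lumorfenmi"| − 8 = 10 − 8 = 2.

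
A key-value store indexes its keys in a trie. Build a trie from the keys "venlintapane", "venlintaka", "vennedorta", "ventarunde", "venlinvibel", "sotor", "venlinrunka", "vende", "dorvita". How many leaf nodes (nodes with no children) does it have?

9

A leaf is a node with no children — equivalently, the end of a word that is not a proper prefix of any other stored word.
Those words: "dorvita", "sotor", "vende", "venlinrunka", "venlintaka", "venlintapane", "venlinvibel", "vennedorta", "ventarunde"
Leaf count: 9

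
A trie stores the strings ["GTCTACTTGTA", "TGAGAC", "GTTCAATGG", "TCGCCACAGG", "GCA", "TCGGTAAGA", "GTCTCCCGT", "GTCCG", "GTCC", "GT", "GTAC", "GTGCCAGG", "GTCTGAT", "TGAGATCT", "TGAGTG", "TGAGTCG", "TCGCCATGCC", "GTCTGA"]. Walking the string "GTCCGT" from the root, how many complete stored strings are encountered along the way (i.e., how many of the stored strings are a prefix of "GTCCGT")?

3

Check each prefix of "GTCCGT" against the stored set — each match is an end-marker on the path.
Prefixes of the query that are stored words: "GT", "GTCC", "GTCCG"
Count: 3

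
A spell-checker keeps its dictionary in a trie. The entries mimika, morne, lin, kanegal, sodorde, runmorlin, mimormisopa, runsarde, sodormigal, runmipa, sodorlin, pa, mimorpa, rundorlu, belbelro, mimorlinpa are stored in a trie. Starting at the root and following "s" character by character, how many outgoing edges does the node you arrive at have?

The children of the "s" node are the distinct next characters among strings starting with "s".
Distinct next characters after "s": o.
That node has 1 child edge.

1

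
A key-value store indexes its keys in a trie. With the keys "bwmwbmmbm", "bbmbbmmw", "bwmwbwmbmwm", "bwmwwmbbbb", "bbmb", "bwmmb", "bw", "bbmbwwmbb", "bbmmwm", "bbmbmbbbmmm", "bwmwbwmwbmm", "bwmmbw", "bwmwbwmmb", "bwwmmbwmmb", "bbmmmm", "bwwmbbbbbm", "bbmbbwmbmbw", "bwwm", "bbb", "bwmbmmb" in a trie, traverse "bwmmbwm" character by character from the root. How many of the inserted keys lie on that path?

3

Traverse "bwmmbwm" character by character; count nodes along the way that are marked as word ends.
Prefixes of the query that are stored words: "bw", "bwmmb", "bwmmbw"
Count: 3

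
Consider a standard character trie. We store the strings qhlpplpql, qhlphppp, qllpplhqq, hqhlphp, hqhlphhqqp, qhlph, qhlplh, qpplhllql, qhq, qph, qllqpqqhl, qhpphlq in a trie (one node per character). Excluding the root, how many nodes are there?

55

Insert word by word; a character creates a node only if that edge doesn't already exist:
  "qhlpplpql" → 9 new (q, h, l, p, p, l, p, q, l)
  "qhlphppp" → prefix "qhlp" already present; 4 new (h, p, p, p)
  "qllpplhqq" → prefix "q" already present; 8 new (l, l, p, p, l, h, q, q)
  "hqhlphp" → 7 new (h, q, h, l, p, h, p)
  "hqhlphhqqp" → prefix "hqhlph" already present; 4 new (h, q, q, p)
  "qhlph" → prefix "qhlph" already present; 0 new (none)
  "qhlplh" → prefix "qhlp" already present; 2 new (l, h)
  "qpplhllql" → prefix "q" already present; 8 new (p, p, l, h, l, l, q, l)
  "qhq" → prefix "qh" already present; 1 new (q)
  "qph" → prefix "qp" already present; 1 new (h)
  "qllqpqqhl" → prefix "qll" already present; 6 new (q, p, q, q, h, l)
  "qhpphlq" → prefix "qh" already present; 5 new (p, p, h, l, q)
Total nodes = 9 + 4 + 8 + 7 + 4 + 0 + 2 + 8 + 1 + 1 + 6 + 5 = 55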